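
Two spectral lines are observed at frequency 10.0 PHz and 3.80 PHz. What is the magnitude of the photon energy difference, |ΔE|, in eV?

25.6 eV

Using E = hf: E₁ = 6.626e-18 J, E₂ = 2.518e-18 J.
|ΔE| = |6.626e-18 − 2.518e-18| = 4.11e-18 J = 25.6 eV.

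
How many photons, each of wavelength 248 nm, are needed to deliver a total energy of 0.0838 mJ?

1.05e14 photons

Per-photon energy: E = 8.010e-19 J (from wavelength = 248 nm).
N = E_total / E_photon = 8.38e-5 J / 8.010e-19 J = 1.05e14.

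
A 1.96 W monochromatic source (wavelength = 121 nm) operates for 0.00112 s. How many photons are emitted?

1.34e15 photons

Total energy: E_total = P·t = 1.96 × 0.00112 = 0.002195 J.
Per-photon energy: E = 1.642e-18 J.
N = E_total / E_photon = 1.34e15.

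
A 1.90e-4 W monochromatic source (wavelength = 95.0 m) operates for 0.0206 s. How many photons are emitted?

Total energy: E_total = P·t = 1.90e-4 × 0.0206 = 3.914e-6 J.
Per-photon energy: E = 2.091e-27 J.
N = E_total / E_photon = 1.87e21.

1.87e21 photons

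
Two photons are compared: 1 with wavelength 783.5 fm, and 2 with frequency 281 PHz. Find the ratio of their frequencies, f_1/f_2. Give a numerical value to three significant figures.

1360

f_1 = 3.826 × 10^20 Hz (from wavelength = 783.5 fm, via f = c/λ).
f_2 = 2.810 × 10^17 Hz (from frequency = 281 PHz, via f given directly).
Ratio = 3.826 × 10^20 / 2.810 × 10^17 = 1360.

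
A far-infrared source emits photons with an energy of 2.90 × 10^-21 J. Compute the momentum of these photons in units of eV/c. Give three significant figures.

Use c = 2.99792458 × 10^8 m/s, 1 eV = 1.602176634 × 10^-19 J.
For a photon p = E/c, so p = 9.673 × 10^-30 kg·m/s.
Converting to eV/c: p = 0.01810 eV/c ≈ 0.0181 eV/c.

0.0181 eV/c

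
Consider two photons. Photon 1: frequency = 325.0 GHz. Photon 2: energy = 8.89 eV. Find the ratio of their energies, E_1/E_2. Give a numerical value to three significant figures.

1.51 × 10^-4

E_1 = 2.153 × 10^-22 J (from frequency = 325.0 GHz, via E = hf).
E_2 = 1.424 × 10^-18 J (from energy = 8.89 eV, via E given directly).
Ratio = 2.153 × 10^-22 / 1.424 × 10^-18 = 1.51 × 10^-4.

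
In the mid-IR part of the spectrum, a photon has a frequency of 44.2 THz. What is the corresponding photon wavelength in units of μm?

Take c = 2.99792458 × 10^8 m/s.
Convert to SI: f = 44.2 THz = 4.42 × 10^13 Hz.
For a photon λ = c/f, so λ = 6.783 × 10^-6 m.
Converting to μm: λ = 6.783 μm ≈ 6.78 μm.

6.78 μm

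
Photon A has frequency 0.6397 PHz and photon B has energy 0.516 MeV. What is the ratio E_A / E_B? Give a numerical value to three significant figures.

5.13·10^-6

E_A = 4.239·10^-19 J (from frequency = 0.6397 PHz, via E = hf).
E_B = 8.267·10^-14 J (from energy = 0.516 MeV, via E given directly).
Ratio = 4.239·10^-19 / 8.267·10^-14 = 5.13·10^-6.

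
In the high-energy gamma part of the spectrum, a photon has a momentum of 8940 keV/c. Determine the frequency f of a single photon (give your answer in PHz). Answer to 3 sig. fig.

In SI units: p = 8940 keV/c = 4.7778 × 10^-21 kg·m/s.
Since f = pc/h for a photon, f = 2.162 × 10^21 Hz.
Converting to PHz: f = 2.162 × 10^6 PHz ≈ 2.16 × 10^6 PHz.

2.16 × 10^6 PHz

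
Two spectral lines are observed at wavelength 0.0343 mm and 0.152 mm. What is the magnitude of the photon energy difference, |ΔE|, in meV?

28.0 meV

Using E = hc/λ: E₁ = 5.791 × 10^-21 J, E₂ = 1.307 × 10^-21 J.
|ΔE| = |5.791 × 10^-21 − 1.307 × 10^-21| = 4.48 × 10^-21 J = 28.0 meV.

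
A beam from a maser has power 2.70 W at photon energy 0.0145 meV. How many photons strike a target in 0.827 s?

Total energy: E_total = P·t = 2.70 × 0.827 = 2.233 J.
Per-photon energy: E = 2.323e-24 J.
N = E_total / E_photon = 9.61e23.

9.61e23 photons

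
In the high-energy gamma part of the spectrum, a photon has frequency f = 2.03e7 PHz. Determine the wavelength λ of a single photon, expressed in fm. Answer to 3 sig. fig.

Take c = 2.99792458e8 m/s.
Convert to SI: f = 2.03e7 PHz = 2.03e22 Hz.
Apply λ = c/f: λ = 1.477e-14 m.
Converting to fm: λ = 14.77 fm ≈ 14.8 fm.

14.8 fm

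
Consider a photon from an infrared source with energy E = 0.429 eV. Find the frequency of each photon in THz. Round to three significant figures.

104 THz

Take h = 6.62607015 × 10^-34 J·s, 1 eV = 1.602176634 × 10^-19 J.
Convert to SI: E = 0.429 eV = 6.8733 × 10^-20 J.
For a photon f = E/h, so f = 1.037 × 10^14 Hz.
Converting to THz: f = 103.7 THz ≈ 104 THz.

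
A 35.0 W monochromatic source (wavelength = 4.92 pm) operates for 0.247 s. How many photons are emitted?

Total energy: E_total = P·t = 35.0 × 0.247 = 8.645 J.
Per-photon energy: E = 4.037·10^-14 J.
N = E_total / E_photon = 2.14·10^14.

2.14·10^14 photons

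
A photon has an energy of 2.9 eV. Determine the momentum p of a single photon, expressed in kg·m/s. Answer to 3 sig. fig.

1.55e-27 kg·m/s

(c = 2.99792458e8 m/s, 1 eV = 1.602176634e-19 J.)
First convert: E = 2.9 eV = 4.6463e-19 J.
For a photon p = E/c, so p = 1.550e-27 kg·m/s.
So p ≈ 1.55e-27 kg·m/s.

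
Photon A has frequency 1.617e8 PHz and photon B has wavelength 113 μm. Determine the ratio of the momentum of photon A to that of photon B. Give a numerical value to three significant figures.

p_A = 3.574e-19 kg·m/s (from frequency = 1.617e8 PHz, via p = hf/c).
p_B = 5.864e-30 kg·m/s (from wavelength = 113 μm, via p = h/λ).
Ratio = 3.574e-19 / 5.864e-30 = 6.09e10.

6.09e10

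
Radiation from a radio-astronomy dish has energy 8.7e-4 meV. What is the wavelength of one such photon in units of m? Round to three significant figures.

Use h = 6.62607015e-34 J·s, c = 2.99792458e8 m/s, 1 eV = 1.602176634e-19 J.
First convert: E = 8.7e-4 meV = 1.3939e-25 J.
Since λ = hc/E for a photon, λ = 1.425 m.
So λ ≈ 1.43 m.

1.43 m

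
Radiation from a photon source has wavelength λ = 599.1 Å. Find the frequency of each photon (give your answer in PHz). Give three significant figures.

5.00 PHz

(c = 2.99792458e8 m/s.)
Convert to SI: λ = 599.1 Å = 5.991e-8 m.
For a photon f = c/λ, so f = 5.004e15 Hz.
Converting to PHz: f = 5.004 PHz ≈ 5.00 PHz.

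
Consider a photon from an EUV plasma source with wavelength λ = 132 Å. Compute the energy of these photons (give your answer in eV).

93.9 eV

Convert to SI: λ = 132 Å = 1.32 × 10^-8 m.
The photon relation is E = hc/λ, giving E = 1.505 × 10^-17 J.
Converting to eV: E = 93.93 eV ≈ 93.9 eV.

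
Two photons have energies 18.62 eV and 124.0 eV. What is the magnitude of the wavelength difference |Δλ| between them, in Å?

Using λ = hc/E: λ₁ = 6.6587e-8 m, λ₂ = 9.9987e-9 m.
|Δλ| = |6.6587e-8 − 9.9987e-9| = 5.66e-8 m = 566 Å.

566 Å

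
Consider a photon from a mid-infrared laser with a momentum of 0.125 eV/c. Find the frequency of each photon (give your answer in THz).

30.2 THz

Take h = 6.62607015e-34 J·s, c = 2.99792458e8 m/s, 1 eV = 1.602176634e-19 J.
In SI units: p = 0.125 eV/c = 6.6804e-29 kg·m/s.
The photon relation is f = pc/h, giving f = 3.022e13 Hz.
Converting to THz: f = 30.22 THz ≈ 30.2 THz.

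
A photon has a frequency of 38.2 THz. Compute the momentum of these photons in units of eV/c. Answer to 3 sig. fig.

0.158 eV/c

Take h = 6.62607015e-34 J·s, c = 2.99792458e8 m/s, 1 eV = 1.602176634e-19 J.
Convert to SI: f = 38.2 THz = 3.82e13 Hz.
Apply p = hf/c: p = 8.443e-29 kg·m/s.
Converting to eV/c: p = 0.1580 eV/c ≈ 0.158 eV/c.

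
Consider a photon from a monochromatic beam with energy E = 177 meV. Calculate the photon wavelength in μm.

7.00 μm

In SI units: E = 177 meV = 2.8359e-20 J.
Apply λ = hc/E: λ = 7.005e-6 m.
Converting to μm: λ = 7.005 μm ≈ 7.00 μm.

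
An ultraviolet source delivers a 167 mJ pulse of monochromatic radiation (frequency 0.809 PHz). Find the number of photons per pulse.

3.12 × 10^17 photons

Per-photon energy: E = 5.360 × 10^-19 J (from frequency = 0.809 PHz).
N = E_total / E_photon = 0.167 J / 5.360 × 10^-19 J = 3.12 × 10^17.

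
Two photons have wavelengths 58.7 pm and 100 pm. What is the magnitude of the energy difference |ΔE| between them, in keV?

Using E = hc/λ: E₁ = 3.384e-15 J, E₂ = 1.986e-15 J.
|ΔE| = |3.384e-15 − 1.986e-15| = 1.40e-15 J = 8.72 keV.

8.72 keV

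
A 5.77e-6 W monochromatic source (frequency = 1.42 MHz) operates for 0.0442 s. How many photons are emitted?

2.71e20 photons

Total energy: E_total = P·t = 5.77e-6 × 0.0442 = 2.550e-7 J.
Per-photon energy: E = 9.409e-28 J.
N = E_total / E_photon = 2.71e20.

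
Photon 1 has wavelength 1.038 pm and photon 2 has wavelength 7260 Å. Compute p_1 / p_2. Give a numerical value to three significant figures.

6.99 × 10^5

p_1 = 6.383 × 10^-22 kg·m/s (from wavelength = 1.038 pm, via p = h/λ).
p_2 = 9.127 × 10^-28 kg·m/s (from wavelength = 7260 Å, via p = h/λ).
Ratio = 6.383 × 10^-22 / 9.127 × 10^-28 = 6.99 × 10^5.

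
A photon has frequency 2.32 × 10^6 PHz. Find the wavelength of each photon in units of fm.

129 fm

Convert to SI: f = 2.32 × 10^6 PHz = 2.32 × 10^21 Hz.
Apply λ = c/f: λ = 1.292 × 10^-13 m.
Converting to fm: λ = 129.2 fm ≈ 129 fm.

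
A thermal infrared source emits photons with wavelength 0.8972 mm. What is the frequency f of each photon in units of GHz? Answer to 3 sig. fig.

334 GHz

Use c = 2.99792458 × 10^8 m/s.
In SI units: λ = 0.8972 mm = 8.972 × 10^-4 m.
Apply f = c/λ: f = 3.341 × 10^11 Hz.
Converting to GHz: f = 334.1 GHz ≈ 334 GHz.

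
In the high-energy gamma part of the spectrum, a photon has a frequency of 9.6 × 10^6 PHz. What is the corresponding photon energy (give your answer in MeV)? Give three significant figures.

39.7 MeV

First convert: f = 9.6 × 10^6 PHz = 9.6 × 10^21 Hz.
Apply E = hf: E = 6.361 × 10^-12 J.
Converting to MeV: E = 39.70 MeV ≈ 39.7 MeV.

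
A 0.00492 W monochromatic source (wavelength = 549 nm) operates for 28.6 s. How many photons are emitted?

3.89 × 10^17 photons

Total energy: E_total = P·t = 0.00492 × 28.6 = 0.1407 J.
Per-photon energy: E = 3.618 × 10^-19 J.
N = E_total / E_photon = 3.89 × 10^17.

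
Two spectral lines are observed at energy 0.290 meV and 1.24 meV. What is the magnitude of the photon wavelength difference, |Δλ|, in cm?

Using λ = hc/E: λ₁ = 0.004275 m, λ₂ = 9.999 × 10^-4 m.
|Δλ| = |0.004275 − 9.999 × 10^-4| = 0.00328 m = 0.328 cm.

0.328 cm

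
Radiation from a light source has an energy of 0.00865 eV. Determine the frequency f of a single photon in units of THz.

2.09 THz

First convert: E = 0.00865 eV = 1.3859 × 10^-21 J.
Since f = E/h for a photon, f = 2.092 × 10^12 Hz.
Converting to THz: f = 2.092 THz ≈ 2.09 THz.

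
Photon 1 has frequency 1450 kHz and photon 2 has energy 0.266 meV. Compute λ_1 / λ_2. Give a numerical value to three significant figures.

4.44e4

λ_1 = 206.8 m (from frequency = 1450 kHz, via λ = c/f).
λ_2 = 0.004661 m (from energy = 0.266 meV, via λ = hc/E).
Ratio = 206.8 / 0.004661 = 4.44e4.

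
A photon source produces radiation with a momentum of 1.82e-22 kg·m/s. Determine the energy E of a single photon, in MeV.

Take c = 2.99792458e8 m/s, 1 eV = 1.602176634e-19 J.
The photon relation is E = pc, giving E = 5.456e-14 J.
Converting to MeV: E = 0.3406 MeV ≈ 0.341 MeV.

0.341 MeV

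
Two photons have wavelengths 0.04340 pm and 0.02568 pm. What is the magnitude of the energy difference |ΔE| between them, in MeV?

19.7 MeV

Using E = hc/λ: E₁ = 4.5771 × 10^-12 J, E₂ = 7.7354 × 10^-12 J.
|ΔE| = |4.5771 × 10^-12 − 7.7354 × 10^-12| = 3.16 × 10^-12 J = 19.7 MeV.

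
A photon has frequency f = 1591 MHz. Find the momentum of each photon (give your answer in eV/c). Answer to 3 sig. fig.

Convert to SI: f = 1591 MHz = 1.591e9 Hz.
Apply p = hf/c: p = 3.516e-33 kg·m/s.
Converting to eV/c: p = 6.580e-6 eV/c ≈ 6.58e-6 eV/c.

6.58e-6 eV/c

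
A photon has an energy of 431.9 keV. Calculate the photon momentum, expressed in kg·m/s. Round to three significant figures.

2.31 × 10^-22 kg·m/s

(c = 2.99792458 × 10^8 m/s, 1 eV = 1.602176634 × 10^-19 J.)
First convert: E = 431.9 keV = 6.9198 × 10^-14 J.
Apply p = E/c: p = 2.308 × 10^-22 kg·m/s.
So p ≈ 2.31 × 10^-22 kg·m/s.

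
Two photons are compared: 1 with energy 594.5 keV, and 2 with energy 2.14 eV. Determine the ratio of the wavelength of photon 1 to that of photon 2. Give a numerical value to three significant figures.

λ_1 = 2.086e-12 m (from energy = 594.5 keV, via λ = hc/E).
λ_2 = 5.794e-7 m (from energy = 2.14 eV, via λ = hc/E).
Ratio = 2.086e-12 / 5.794e-7 = 3.60e-6.

3.60e-6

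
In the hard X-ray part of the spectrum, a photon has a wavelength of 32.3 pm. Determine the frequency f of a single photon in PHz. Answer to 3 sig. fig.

In SI units: λ = 32.3 pm = 3.23·10^-11 m.
For a photon f = c/λ, so f = 9.282·10^18 Hz.
Converting to PHz: f = 9282 PHz ≈ 9280 PHz.

9280 PHz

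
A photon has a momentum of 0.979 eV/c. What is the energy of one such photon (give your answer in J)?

1.57e-19 J

In SI units: p = 0.979 eV/c = 5.2321e-28 kg·m/s.
Since E = pc for a photon, E = 1.569e-19 J.
So E ≈ 1.57e-19 J.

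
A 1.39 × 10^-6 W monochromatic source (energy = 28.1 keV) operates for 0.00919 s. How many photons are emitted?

2.84 × 10^6 photons

Total energy: E_total = P·t = 1.39 × 10^-6 × 0.00919 = 1.277 × 10^-8 J.
Per-photon energy: E = 4.502 × 10^-15 J.
N = E_total / E_photon = 2.84 × 10^6.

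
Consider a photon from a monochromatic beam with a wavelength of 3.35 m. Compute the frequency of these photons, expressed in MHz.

89.5 MHz

Take c = 2.99792458 × 10^8 m/s.
For a photon f = c/λ, so f = 8.949 × 10^7 Hz.
Converting to MHz: f = 89.49 MHz ≈ 89.5 MHz.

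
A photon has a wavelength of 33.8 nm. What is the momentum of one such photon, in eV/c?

In SI units: λ = 33.8 nm = 3.38e-8 m.
For a photon p = h/λ, so p = 1.960e-26 kg·m/s.
Converting to eV/c: p = 36.68 eV/c ≈ 36.7 eV/c.

36.7 eV/c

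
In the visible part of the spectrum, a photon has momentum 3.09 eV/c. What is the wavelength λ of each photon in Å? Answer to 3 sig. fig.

Take h = 6.62607015e-34 J·s, c = 2.99792458e8 m/s, 1 eV = 1.602176634e-19 J.
In SI units: p = 3.09 eV/c = 1.6514e-27 kg·m/s.
Apply λ = h/p: λ = 4.012e-7 m.
Converting to Å: λ = 4012 Å ≈ 4010 Å.

4010 Å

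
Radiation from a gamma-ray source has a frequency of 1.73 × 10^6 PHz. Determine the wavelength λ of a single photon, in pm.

Use c = 2.99792458 × 10^8 m/s.
In SI units: f = 1.73 × 10^6 PHz = 1.73 × 10^21 Hz.
Since λ = c/f for a photon, λ = 1.733 × 10^-13 m.
Converting to pm: λ = 0.1733 pm ≈ 0.173 pm.

0.173 pm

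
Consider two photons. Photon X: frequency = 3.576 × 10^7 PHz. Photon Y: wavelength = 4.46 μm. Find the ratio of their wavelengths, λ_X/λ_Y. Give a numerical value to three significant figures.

λ_X = 8.383 × 10^-15 m (from frequency = 3.576 × 10^7 PHz, via λ = c/f).
λ_Y = 4.460 × 10^-6 m (from wavelength = 4.46 μm, via λ given directly).
Ratio = 8.383 × 10^-15 / 4.460 × 10^-6 = 1.88 × 10^-9.

1.88 × 10^-9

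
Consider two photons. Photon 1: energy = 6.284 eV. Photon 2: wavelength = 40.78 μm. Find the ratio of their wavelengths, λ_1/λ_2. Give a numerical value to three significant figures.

λ_1 = 1.973e-7 m (from energy = 6.284 eV, via λ = hc/E).
λ_2 = 4.078e-5 m (from wavelength = 40.78 μm, via λ given directly).
Ratio = 1.973e-7 / 4.078e-5 = 4.84e-3.

4.84e-3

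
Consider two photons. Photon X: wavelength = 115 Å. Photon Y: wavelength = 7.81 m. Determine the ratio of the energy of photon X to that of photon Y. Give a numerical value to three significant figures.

E_X = 1.727 × 10^-17 J (from wavelength = 115 Å, via E = hc/λ).
E_Y = 2.543 × 10^-26 J (from wavelength = 7.81 m, via E = hc/λ).
Ratio = 1.727 × 10^-17 / 2.543 × 10^-26 = 6.79 × 10^8.

6.79 × 10^8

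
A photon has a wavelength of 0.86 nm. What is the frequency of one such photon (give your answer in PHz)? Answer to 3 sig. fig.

Take c = 2.99792458·10^8 m/s.
In SI units: λ = 0.86 nm = 8.6·10^-10 m.
The photon relation is f = c/λ, giving f = 3.486·10^17 Hz.
Converting to PHz: f = 348.6 PHz ≈ 349 PHz.

349 PHz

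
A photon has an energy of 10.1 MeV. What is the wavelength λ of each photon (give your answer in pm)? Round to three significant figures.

0.123 pm

Take h = 6.62607015e-34 J·s, c = 2.99792458e8 m/s, 1 eV = 1.602176634e-19 J.
Convert to SI: E = 10.1 MeV = 1.6182e-12 J.
Since λ = hc/E for a photon, λ = 1.228e-13 m.
Converting to pm: λ = 0.1228 pm ≈ 0.123 pm.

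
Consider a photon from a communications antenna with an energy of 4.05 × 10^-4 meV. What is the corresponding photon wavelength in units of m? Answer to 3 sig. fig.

Take h = 6.62607015 × 10^-34 J·s, c = 2.99792458 × 10^8 m/s, 1 eV = 1.602176634 × 10^-19 J.
Convert to SI: E = 4.05 × 10^-4 meV = 6.4888 × 10^-26 J.
For a photon λ = hc/E, so λ = 3.061 m.
So λ ≈ 3.06 m.

3.06 m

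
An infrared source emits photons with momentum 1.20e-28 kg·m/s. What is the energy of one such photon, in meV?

The photon relation is E = pc, giving E = 3.598e-20 J.
Converting to meV: E = 224.5 meV ≈ 225 meV.

225 meV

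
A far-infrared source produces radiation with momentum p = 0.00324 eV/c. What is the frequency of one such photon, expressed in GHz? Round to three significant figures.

783 GHz

Take h = 6.62607015 × 10^-34 J·s, c = 2.99792458 × 10^8 m/s, 1 eV = 1.602176634 × 10^-19 J.
In SI units: p = 0.00324 eV/c = 1.7315 × 10^-30 kg·m/s.
Since f = pc/h for a photon, f = 7.834 × 10^11 Hz.
Converting to GHz: f = 783.4 GHz ≈ 783 GHz.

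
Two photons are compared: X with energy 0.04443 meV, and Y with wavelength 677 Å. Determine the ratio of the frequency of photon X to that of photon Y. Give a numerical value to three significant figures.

2.43e-6

f_X = 1.074e10 Hz (from energy = 0.04443 meV, via f = E/h).
f_Y = 4.428e15 Hz (from wavelength = 677 Å, via f = c/λ).
Ratio = 1.074e10 / 4.428e15 = 2.43e-6.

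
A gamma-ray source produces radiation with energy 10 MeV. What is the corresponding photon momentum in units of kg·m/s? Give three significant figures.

Convert to SI: E = 10 MeV = 1.6022 × 10^-12 J.
For a photon p = E/c, so p = 5.344 × 10^-21 kg·m/s.
So p ≈ 5.34 × 10^-21 kg·m/s.

5.34 × 10^-21 kg·m/s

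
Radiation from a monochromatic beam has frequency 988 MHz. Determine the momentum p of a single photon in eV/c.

Convert to SI: f = 988 MHz = 9.88·10^8 Hz.
For a photon p = hf/c, so p = 2.184·10^-33 kg·m/s.
Converting to eV/c: p = 4.086·10^-6 eV/c ≈ 4.09·10^-6 eV/c.

4.09·10^-6 eV/c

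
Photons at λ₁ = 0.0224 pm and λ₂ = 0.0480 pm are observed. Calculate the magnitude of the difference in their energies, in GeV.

Using E = hc/λ: E₁ = 8.868 × 10^-12 J, E₂ = 4.138 × 10^-12 J.
|ΔE| = |8.868 × 10^-12 − 4.138 × 10^-12| = 4.73 × 10^-12 J = 0.0295 GeV.

0.0295 GeV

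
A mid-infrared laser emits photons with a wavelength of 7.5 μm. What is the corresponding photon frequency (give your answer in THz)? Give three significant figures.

Convert to SI: λ = 7.5 μm = 7.5 × 10^-6 m.
Since f = c/λ for a photon, f = 3.997 × 10^13 Hz.
Converting to THz: f = 39.97 THz ≈ 40.0 THz.

40.0 THz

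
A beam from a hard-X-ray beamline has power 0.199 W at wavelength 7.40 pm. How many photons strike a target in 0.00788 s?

5.84e10 photons

Total energy: E_total = P·t = 0.199 × 0.00788 = 0.001568 J.
Per-photon energy: E = 2.684e-14 J.
N = E_total / E_photon = 5.84e10.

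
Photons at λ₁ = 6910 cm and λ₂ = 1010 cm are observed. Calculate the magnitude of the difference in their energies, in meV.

Using E = hc/λ: E₁ = 2.875·10^-27 J, E₂ = 1.967·10^-26 J.
|ΔE| = |2.875·10^-27 − 1.967·10^-26| = 1.68·10^-26 J = 1.05·10^-4 meV.

1.05·10^-4 meV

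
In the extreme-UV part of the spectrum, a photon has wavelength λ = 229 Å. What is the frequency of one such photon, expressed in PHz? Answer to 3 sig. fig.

13.1 PHz

Take c = 2.99792458 × 10^8 m/s.
Convert to SI: λ = 229 Å = 2.29 × 10^-8 m.
Apply f = c/λ: f = 1.309 × 10^16 Hz.
Converting to PHz: f = 13.09 PHz ≈ 13.1 PHz.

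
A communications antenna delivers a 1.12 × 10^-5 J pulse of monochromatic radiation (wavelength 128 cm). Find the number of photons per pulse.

7.22 × 10^19 photons

Per-photon energy: E = 1.552 × 10^-25 J (from wavelength = 128 cm).
N = E_total / E_photon = 1.12 × 10^-5 J / 1.552 × 10^-25 J = 7.22 × 10^19.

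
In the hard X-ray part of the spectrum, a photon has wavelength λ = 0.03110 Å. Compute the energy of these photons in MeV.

Take h = 6.62607015 × 10^-34 J·s, c = 2.99792458 × 10^8 m/s, 1 eV = 1.602176634 × 10^-19 J.
First convert: λ = 0.03110 Å = 3.110 × 10^-12 m.
Apply E = hc/λ: E = 6.387 × 10^-14 J.
Converting to MeV: E = 0.3987 MeV ≈ 0.399 MeV.

0.399 MeV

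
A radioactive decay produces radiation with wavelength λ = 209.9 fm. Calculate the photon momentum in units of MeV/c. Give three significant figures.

5.91 MeV/c

Take h = 6.62607015·10^-34 J·s, c = 2.99792458·10^8 m/s, 1 eV = 1.602176634·10^-19 J.
First convert: λ = 209.9 fm = 2.099·10^-13 m.
The photon relation is p = h/λ, giving p = 3.157·10^-21 kg·m/s.
Converting to MeV/c: p = 5.907 MeV/c ≈ 5.91 MeV/c.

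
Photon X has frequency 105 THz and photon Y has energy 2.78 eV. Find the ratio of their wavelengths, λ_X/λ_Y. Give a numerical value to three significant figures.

6.40

λ_X = 2.855·10^-6 m (from frequency = 105 THz, via λ = c/f).
λ_Y = 4.460·10^-7 m (from energy = 2.78 eV, via λ = hc/E).
Ratio = 2.855·10^-6 / 4.460·10^-7 = 6.40.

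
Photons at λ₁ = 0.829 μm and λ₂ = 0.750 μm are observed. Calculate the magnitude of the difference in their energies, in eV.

0.158 eV

Using E = hc/λ: E₁ = 2.396 × 10^-19 J, E₂ = 2.649 × 10^-19 J.
|ΔE| = |2.396 × 10^-19 − 2.649 × 10^-19| = 2.52 × 10^-20 J = 0.158 eV.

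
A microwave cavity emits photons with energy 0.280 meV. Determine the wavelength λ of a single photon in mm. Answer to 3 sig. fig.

Take h = 6.62607015 × 10^-34 J·s, c = 2.99792458 × 10^8 m/s, 1 eV = 1.602176634 × 10^-19 J.
First convert: E = 0.280 meV = 4.4861 × 10^-23 J.
The photon relation is λ = hc/E, giving λ = 0.004428 m.
Converting to mm: λ = 4.428 mm ≈ 4.43 mm.

4.43 mm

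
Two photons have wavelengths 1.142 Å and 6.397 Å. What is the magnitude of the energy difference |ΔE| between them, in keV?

Using E = hc/λ: E₁ = 1.7394 × 10^-15 J, E₂ = 3.1053 × 10^-16 J.
|ΔE| = |1.7394 × 10^-15 − 3.1053 × 10^-16| = 1.43 × 10^-15 J = 8.92 keV.

8.92 keV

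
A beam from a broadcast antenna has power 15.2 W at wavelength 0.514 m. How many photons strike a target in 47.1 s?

1.85e27 photons

Total energy: E_total = P·t = 15.2 × 47.1 = 715.9 J.
Per-photon energy: E = 3.865e-25 J.
N = E_total / E_photon = 1.85e27.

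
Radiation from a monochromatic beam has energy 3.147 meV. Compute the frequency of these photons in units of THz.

0.761 THz

Use h = 6.62607015 × 10^-34 J·s, 1 eV = 1.602176634 × 10^-19 J.
In SI units: E = 3.147 meV = 5.0420 × 10^-22 J.
For a photon f = E/h, so f = 7.609 × 10^11 Hz.
Converting to THz: f = 0.7609 THz ≈ 0.761 THz.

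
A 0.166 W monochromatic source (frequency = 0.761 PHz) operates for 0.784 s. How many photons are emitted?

2.58·10^17 photons

Total energy: E_total = P·t = 0.166 × 0.784 = 0.1301 J.
Per-photon energy: E = 5.042·10^-19 J.
N = E_total / E_photon = 2.58·10^17.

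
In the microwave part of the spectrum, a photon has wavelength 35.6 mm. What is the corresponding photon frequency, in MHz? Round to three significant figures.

8420 MHz

(c = 2.99792458e8 m/s.)
Convert to SI: λ = 35.6 mm = 0.0356 m.
The photon relation is f = c/λ, giving f = 8.421e9 Hz.
Converting to MHz: f = 8421 MHz ≈ 8420 MHz.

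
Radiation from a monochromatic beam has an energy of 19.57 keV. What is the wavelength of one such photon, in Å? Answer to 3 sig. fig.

0.634 Å

Use h = 6.62607015·10^-34 J·s, c = 2.99792458·10^8 m/s, 1 eV = 1.602176634·10^-19 J.
In SI units: E = 19.57 keV = 3.1355·10^-15 J.
For a photon λ = hc/E, so λ = 6.335·10^-11 m.
Converting to Å: λ = 0.6335 Å ≈ 0.634 Å.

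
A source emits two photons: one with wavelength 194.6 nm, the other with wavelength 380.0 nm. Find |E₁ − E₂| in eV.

3.11 eV

Using E = hc/λ: E₁ = 1.0208e-18 J, E₂ = 5.2275e-19 J.
|ΔE| = |1.0208e-18 − 5.2275e-19| = 4.98e-19 J = 3.11 eV.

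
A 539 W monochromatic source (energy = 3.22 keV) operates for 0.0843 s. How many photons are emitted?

8.81·10^16 photons

Total energy: E_total = P·t = 539 × 0.0843 = 45.44 J.
Per-photon energy: E = 5.159·10^-16 J.
N = E_total / E_photon = 8.81·10^16.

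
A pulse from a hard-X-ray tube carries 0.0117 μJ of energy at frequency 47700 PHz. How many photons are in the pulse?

Per-photon energy: E = 3.161 × 10^-14 J (from frequency = 47700 PHz).
N = E_total / E_photon = 1.17 × 10^-8 J / 3.161 × 10^-14 J = 3.70 × 10^5.

3.70 × 10^5 photons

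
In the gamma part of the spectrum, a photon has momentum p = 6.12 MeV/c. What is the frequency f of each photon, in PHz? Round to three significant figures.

Convert to SI: p = 6.12 MeV/c = 3.2707·10^-21 kg·m/s.
Since f = pc/h for a photon, f = 1.480·10^21 Hz.
Converting to PHz: f = 1.480·10^6 PHz ≈ 1.48·10^6 PHz.

1.48·10^6 PHz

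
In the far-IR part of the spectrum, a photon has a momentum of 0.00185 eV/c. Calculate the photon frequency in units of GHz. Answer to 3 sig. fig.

447 GHz

First convert: p = 0.00185 eV/c = 9.8869e-31 kg·m/s.
Since f = pc/h for a photon, f = 4.473e11 Hz.
Converting to GHz: f = 447.3 GHz ≈ 447 GHz.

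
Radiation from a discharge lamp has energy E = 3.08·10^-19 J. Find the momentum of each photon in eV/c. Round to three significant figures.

1.92 eV/c

Since p = E/c for a photon, p = 1.027·10^-27 kg·m/s.
Converting to eV/c: p = 1.922 eV/c ≈ 1.92 eV/c.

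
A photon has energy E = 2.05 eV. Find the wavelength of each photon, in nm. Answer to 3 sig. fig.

Take h = 6.62607015e-34 J·s, c = 2.99792458e8 m/s, 1 eV = 1.602176634e-19 J.
Convert to SI: E = 2.05 eV = 3.2845e-19 J.
Apply λ = hc/E: λ = 6.048e-7 m.
Converting to nm: λ = 604.8 nm ≈ 605 nm.

605 nm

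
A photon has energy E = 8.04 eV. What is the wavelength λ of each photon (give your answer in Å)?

Convert to SI: E = 8.04 eV = 1.2882e-18 J.
Apply λ = hc/E: λ = 1.542e-7 m.
Converting to Å: λ = 1542 Å ≈ 1540 Å.

1540 Å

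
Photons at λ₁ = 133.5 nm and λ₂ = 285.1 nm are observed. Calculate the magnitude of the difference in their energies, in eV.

Using E = hc/λ: E₁ = 1.4880·10^-18 J, E₂ = 6.9675·10^-19 J.
|ΔE| = |1.4880·10^-18 − 6.9675·10^-19| = 7.91·10^-19 J = 4.94 eV.

4.94 eV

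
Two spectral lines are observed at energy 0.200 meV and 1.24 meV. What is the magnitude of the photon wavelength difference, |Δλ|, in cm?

Using λ = hc/E: λ₁ = 0.006199 m, λ₂ = 9.999e-4 m.
|Δλ| = |0.006199 − 9.999e-4| = 0.00520 m = 0.520 cm.

0.520 cm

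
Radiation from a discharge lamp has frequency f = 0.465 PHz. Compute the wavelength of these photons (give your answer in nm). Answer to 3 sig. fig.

645 nm

In SI units: f = 0.465 PHz = 4.65 × 10^14 Hz.
For a photon λ = c/f, so λ = 6.447 × 10^-7 m.
Converting to nm: λ = 644.7 nm ≈ 645 nm.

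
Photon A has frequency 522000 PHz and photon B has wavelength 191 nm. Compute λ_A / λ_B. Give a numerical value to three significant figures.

3.01·10^-6

λ_A = 5.743·10^-13 m (from frequency = 522000 PHz, via λ = c/f).
λ_B = 1.910·10^-7 m (from wavelength = 191 nm, via λ given directly).
Ratio = 5.743·10^-13 / 1.910·10^-7 = 3.01·10^-6.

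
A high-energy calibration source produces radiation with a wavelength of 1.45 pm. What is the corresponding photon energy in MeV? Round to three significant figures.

Use h = 6.62607015 × 10^-34 J·s, c = 2.99792458 × 10^8 m/s, 1 eV = 1.602176634 × 10^-19 J.
In SI units: λ = 1.45 pm = 1.45 × 10^-12 m.
Apply E = hc/λ: E = 1.370 × 10^-13 J.
Converting to MeV: E = 0.8551 MeV ≈ 0.855 MeV.

0.855 MeV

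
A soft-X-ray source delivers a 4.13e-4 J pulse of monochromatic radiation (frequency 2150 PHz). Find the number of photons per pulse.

2.90e11 photons

Per-photon energy: E = 1.425e-15 J (from frequency = 2150 PHz).
N = E_total / E_photon = 4.13e-4 J / 1.425e-15 J = 2.90e11.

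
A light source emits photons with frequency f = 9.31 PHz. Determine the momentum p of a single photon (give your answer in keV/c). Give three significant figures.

First convert: f = 9.31 PHz = 9.31e15 Hz.
Since p = hf/c for a photon, p = 2.058e-26 kg·m/s.
Converting to keV/c: p = 0.03850 keV/c ≈ 0.0385 keV/c.

0.0385 keV/c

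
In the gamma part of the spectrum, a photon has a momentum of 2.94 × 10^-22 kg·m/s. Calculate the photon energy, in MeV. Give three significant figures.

0.550 MeV

For a photon E = pc, so E = 8.814 × 10^-14 J.
Converting to MeV: E = 0.5501 MeV ≈ 0.550 MeV.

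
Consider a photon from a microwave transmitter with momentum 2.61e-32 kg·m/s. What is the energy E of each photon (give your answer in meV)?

0.0488 meV

(c = 2.99792458e8 m/s, 1 eV = 1.602176634e-19 J.)
Since E = pc for a photon, E = 7.825e-24 J.
Converting to meV: E = 0.04884 meV ≈ 0.0488 meV.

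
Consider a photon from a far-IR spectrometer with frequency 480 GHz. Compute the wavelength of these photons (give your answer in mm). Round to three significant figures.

(c = 2.99792458e8 m/s.)
First convert: f = 480 GHz = 4.8e11 Hz.
For a photon λ = c/f, so λ = 6.246e-4 m.
Converting to mm: λ = 0.6246 mm ≈ 0.625 mm.

0.625 mm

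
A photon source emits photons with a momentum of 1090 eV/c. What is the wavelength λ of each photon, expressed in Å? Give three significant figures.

11.4 Å

(h = 6.62607015e-34 J·s, c = 2.99792458e8 m/s, 1 eV = 1.602176634e-19 J.)
Convert to SI: p = 1090 eV/c = 5.8253e-25 kg·m/s.
Since λ = h/p for a photon, λ = 1.137e-9 m.
Converting to Å: λ = 11.37 Å ≈ 11.4 Å.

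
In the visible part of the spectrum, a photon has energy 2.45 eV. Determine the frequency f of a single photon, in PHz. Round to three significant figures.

Take h = 6.62607015 × 10^-34 J·s, 1 eV = 1.602176634 × 10^-19 J.
In SI units: E = 2.45 eV = 3.9253 × 10^-19 J.
Apply f = E/h: f = 5.924 × 10^14 Hz.
Converting to PHz: f = 0.5924 PHz ≈ 0.592 PHz.

0.592 PHz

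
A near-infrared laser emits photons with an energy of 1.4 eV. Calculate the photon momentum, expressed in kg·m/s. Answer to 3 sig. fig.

7.48e-28 kg·m/s

(c = 2.99792458e8 m/s, 1 eV = 1.602176634e-19 J.)
Convert to SI: E = 1.4 eV = 2.2430e-19 J.
Since p = E/c for a photon, p = 7.482e-28 kg·m/s.
So p ≈ 7.48e-28 kg·m/s.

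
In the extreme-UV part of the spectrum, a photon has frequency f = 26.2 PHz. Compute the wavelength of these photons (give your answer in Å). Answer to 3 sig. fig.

114 Å

First convert: f = 26.2 PHz = 2.62e16 Hz.
Apply λ = c/f: λ = 1.144e-8 m.
Converting to Å: λ = 114.4 Å ≈ 114 Å.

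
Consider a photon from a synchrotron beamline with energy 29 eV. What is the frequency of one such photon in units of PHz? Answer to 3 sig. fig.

(h = 6.62607015e-34 J·s, 1 eV = 1.602176634e-19 J.)
In SI units: E = 29 eV = 4.6463e-18 J.
Since f = E/h for a photon, f = 7.012e15 Hz.
Converting to PHz: f = 7.012 PHz ≈ 7.01 PHz.

7.01 PHz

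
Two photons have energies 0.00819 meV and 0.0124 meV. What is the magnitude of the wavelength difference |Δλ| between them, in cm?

Using λ = hc/E: λ₁ = 0.1514 m, λ₂ = 0.09999 m.
|Δλ| = |0.1514 − 0.09999| = 0.0514 m = 5.14 cm.

5.14 cm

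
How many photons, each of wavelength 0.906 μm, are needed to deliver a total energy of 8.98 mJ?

Per-photon energy: E = 2.193·10^-19 J (from wavelength = 0.906 μm).
N = E_total / E_photon = 0.00898 J / 2.193·10^-19 J = 4.10·10^16.

4.10·10^16 photons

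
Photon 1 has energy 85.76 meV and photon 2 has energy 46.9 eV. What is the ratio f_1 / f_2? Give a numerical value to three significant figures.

1.83 × 10^-3

f_1 = 2.074 × 10^13 Hz (from energy = 85.76 meV, via f = E/h).
f_2 = 1.134 × 10^16 Hz (from energy = 46.9 eV, via f = E/h).
Ratio = 2.074 × 10^13 / 1.134 × 10^16 = 1.83 × 10^-3.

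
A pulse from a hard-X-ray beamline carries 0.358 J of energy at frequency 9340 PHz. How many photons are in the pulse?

5.78·10^13 photons

Per-photon energy: E = 6.189·10^-15 J (from frequency = 9340 PHz).
N = E_total / E_photon = 0.358 J / 6.189·10^-15 J = 5.78·10^13.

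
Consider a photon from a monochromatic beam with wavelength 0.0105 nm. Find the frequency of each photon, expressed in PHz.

In SI units: λ = 0.0105 nm = 1.05·10^-11 m.
The photon relation is f = c/λ, giving f = 2.855·10^19 Hz.
Converting to PHz: f = 28550 PHz ≈ 2.86·10^4 PHz.

2.86·10^4 PHz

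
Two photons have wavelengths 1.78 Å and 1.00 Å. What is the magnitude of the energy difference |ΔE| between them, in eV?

Using E = hc/λ: E₁ = 1.116e-15 J, E₂ = 1.986e-15 J.
|ΔE| = |1.116e-15 − 1.986e-15| = 8.70e-16 J = 5430 eV.

5430 eV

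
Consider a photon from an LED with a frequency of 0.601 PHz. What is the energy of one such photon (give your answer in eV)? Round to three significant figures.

2.49 eV

In SI units: f = 0.601 PHz = 6.01e14 Hz.
Apply E = hf: E = 3.982e-19 J.
Converting to eV: E = 2.486 eV ≈ 2.49 eV.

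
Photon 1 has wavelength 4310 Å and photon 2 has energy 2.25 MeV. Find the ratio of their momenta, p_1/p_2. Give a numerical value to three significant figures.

p_1 = 1.537 × 10^-27 kg·m/s (from wavelength = 4310 Å, via p = h/λ).
p_2 = 1.202 × 10^-21 kg·m/s (from energy = 2.25 MeV, via p = E/c).
Ratio = 1.537 × 10^-27 / 1.202 × 10^-21 = 1.28 × 10^-6.

1.28 × 10^-6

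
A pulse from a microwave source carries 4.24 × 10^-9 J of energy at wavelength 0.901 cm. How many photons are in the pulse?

1.92 × 10^14 photons

Per-photon energy: E = 2.205 × 10^-23 J (from wavelength = 0.901 cm).
N = E_total / E_photon = 4.24 × 10^-9 J / 2.205 × 10^-23 J = 1.92 × 10^14.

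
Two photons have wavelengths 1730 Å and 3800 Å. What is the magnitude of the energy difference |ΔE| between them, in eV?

Using E = hc/λ: E₁ = 1.148 × 10^-18 J, E₂ = 5.227 × 10^-19 J.
|ΔE| = |1.148 × 10^-18 − 5.227 × 10^-19| = 6.25 × 10^-19 J = 3.90 eV.

3.90 eV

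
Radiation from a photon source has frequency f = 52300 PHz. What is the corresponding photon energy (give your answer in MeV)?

Take h = 6.62607015 × 10^-34 J·s, 1 eV = 1.602176634 × 10^-19 J.
First convert: f = 52300 PHz = 5.23 × 10^19 Hz.
Apply E = hf: E = 3.465 × 10^-14 J.
Converting to MeV: E = 0.2163 MeV ≈ 0.216 MeV.

0.216 MeV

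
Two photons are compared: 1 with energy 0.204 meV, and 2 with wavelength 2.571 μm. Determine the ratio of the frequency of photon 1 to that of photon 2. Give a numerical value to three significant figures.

f_1 = 4.933 × 10^10 Hz (from energy = 0.204 meV, via f = E/h).
f_2 = 1.166 × 10^14 Hz (from wavelength = 2.571 μm, via f = c/λ).
Ratio = 4.933 × 10^10 / 1.166 × 10^14 = 4.23 × 10^-4.

4.23 × 10^-4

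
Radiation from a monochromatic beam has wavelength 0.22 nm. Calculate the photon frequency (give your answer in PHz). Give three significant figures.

Use c = 2.99792458 × 10^8 m/s.
First convert: λ = 0.22 nm = 2.2 × 10^-10 m.
Apply f = c/λ: f = 1.363 × 10^18 Hz.
Converting to PHz: f = 1363 PHz ≈ 1360 PHz.

1360 PHz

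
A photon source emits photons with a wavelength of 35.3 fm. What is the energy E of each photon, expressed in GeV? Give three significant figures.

0.0351 GeV

In SI units: λ = 35.3 fm = 3.53e-14 m.
Apply E = hc/λ: E = 5.627e-12 J.
Converting to GeV: E = 0.03512 GeV ≈ 0.0351 GeV.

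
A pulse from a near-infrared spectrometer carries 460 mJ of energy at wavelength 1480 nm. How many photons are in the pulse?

3.43 × 10^18 photons

Per-photon energy: E = 1.342 × 10^-19 J (from wavelength = 1480 nm).
N = E_total / E_photon = 0.460 J / 1.342 × 10^-19 J = 3.43 × 10^18.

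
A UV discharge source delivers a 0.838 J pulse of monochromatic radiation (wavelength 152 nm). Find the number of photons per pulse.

Per-photon energy: E = 1.307e-18 J (from wavelength = 152 nm).
N = E_total / E_photon = 0.838 J / 1.307e-18 J = 6.41e17.

6.41e17 photons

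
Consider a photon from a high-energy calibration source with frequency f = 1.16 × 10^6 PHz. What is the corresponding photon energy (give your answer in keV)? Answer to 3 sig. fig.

(h = 6.62607015 × 10^-34 J·s, 1 eV = 1.602176634 × 10^-19 J.)
In SI units: f = 1.16 × 10^6 PHz = 1.16 × 10^21 Hz.
Since E = hf for a photon, E = 7.686 × 10^-13 J.
Converting to keV: E = 4797 keV ≈ 4800 keV.

4800 keV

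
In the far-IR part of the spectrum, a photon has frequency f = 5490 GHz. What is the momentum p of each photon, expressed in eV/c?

Use h = 6.62607015 × 10^-34 J·s, c = 2.99792458 × 10^8 m/s, 1 eV = 1.602176634 × 10^-19 J.
In SI units: f = 5490 GHz = 5.49 × 10^12 Hz.
Since p = hf/c for a photon, p = 1.213 × 10^-29 kg·m/s.
Converting to eV/c: p = 0.02270 eV/c ≈ 0.0227 eV/c.

0.0227 eV/c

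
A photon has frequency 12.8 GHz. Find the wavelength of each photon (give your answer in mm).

Convert to SI: f = 12.8 GHz = 1.28e10 Hz.
The photon relation is λ = c/f, giving λ = 0.02342 m.
Converting to mm: λ = 23.42 mm ≈ 23.4 mm.

23.4 mm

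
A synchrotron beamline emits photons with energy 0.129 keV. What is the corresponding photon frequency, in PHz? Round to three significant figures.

31.2 PHz

Use h = 6.62607015 × 10^-34 J·s, 1 eV = 1.602176634 × 10^-19 J.
First convert: E = 0.129 keV = 2.0668 × 10^-17 J.
Apply f = E/h: f = 3.119 × 10^16 Hz.
Converting to PHz: f = 31.19 PHz ≈ 31.2 PHz.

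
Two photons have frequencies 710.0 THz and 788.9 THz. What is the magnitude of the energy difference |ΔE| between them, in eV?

Using E = hf: E₁ = 4.7045e-19 J, E₂ = 5.2273e-19 J.
|ΔE| = |4.7045e-19 − 5.2273e-19| = 5.23e-20 J = 0.326 eV.

0.326 eV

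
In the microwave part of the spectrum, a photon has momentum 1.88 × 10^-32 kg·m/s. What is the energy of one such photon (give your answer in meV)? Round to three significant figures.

0.0352 meV

Take c = 2.99792458 × 10^8 m/s, 1 eV = 1.602176634 × 10^-19 J.
For a photon E = pc, so E = 5.636 × 10^-24 J.
Converting to meV: E = 0.03518 meV ≈ 0.0352 meV.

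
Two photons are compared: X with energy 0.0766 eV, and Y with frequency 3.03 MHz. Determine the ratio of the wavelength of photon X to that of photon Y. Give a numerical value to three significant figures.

1.64·10^-7

λ_X = 1.619·10^-5 m (from energy = 0.0766 eV, via λ = hc/E).
λ_Y = 98.94 m (from frequency = 3.03 MHz, via λ = c/f).
Ratio = 1.619·10^-5 / 98.94 = 1.64·10^-7.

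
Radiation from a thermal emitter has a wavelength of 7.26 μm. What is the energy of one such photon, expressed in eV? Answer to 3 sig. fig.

Take h = 6.62607015 × 10^-34 J·s, c = 2.99792458 × 10^8 m/s, 1 eV = 1.602176634 × 10^-19 J.
Convert to SI: λ = 7.26 μm = 7.26 × 10^-6 m.
For a photon E = hc/λ, so E = 2.736 × 10^-20 J.
Converting to eV: E = 0.1708 eV ≈ 0.171 eV.

0.171 eV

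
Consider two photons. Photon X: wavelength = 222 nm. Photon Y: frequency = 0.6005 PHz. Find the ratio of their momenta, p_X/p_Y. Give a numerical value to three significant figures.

2.25

p_X = 2.985 × 10^-27 kg·m/s (from wavelength = 222 nm, via p = h/λ).
p_Y = 1.327 × 10^-27 kg·m/s (from frequency = 0.6005 PHz, via p = hf/c).
Ratio = 2.985 × 10^-27 / 1.327 × 10^-27 = 2.25.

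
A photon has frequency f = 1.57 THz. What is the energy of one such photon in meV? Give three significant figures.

6.49 meV

Take h = 6.62607015 × 10^-34 J·s, 1 eV = 1.602176634 × 10^-19 J.
Convert to SI: f = 1.57 THz = 1.57 × 10^12 Hz.
Apply E = hf: E = 1.040 × 10^-21 J.
Converting to meV: E = 6.493 meV ≈ 6.49 meV.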